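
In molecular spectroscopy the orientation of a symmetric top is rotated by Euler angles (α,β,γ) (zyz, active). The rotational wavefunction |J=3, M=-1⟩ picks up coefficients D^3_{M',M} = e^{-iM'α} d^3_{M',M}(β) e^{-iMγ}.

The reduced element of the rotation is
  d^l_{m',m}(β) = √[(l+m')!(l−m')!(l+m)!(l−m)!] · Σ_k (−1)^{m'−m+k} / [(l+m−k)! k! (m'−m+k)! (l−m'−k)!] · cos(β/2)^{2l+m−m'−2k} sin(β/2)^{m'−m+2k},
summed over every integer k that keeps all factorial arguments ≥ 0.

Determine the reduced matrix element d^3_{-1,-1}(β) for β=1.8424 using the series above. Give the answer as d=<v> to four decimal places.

d=0.2527

d^3_{-1,-1}(β=1.8424) via the finite sum:
With c≡cos(β/2)=0.604865 and s≡sin(β/2)=0.796328, N=[2·24·2·24]^{1/2}=48.000000
The bounds max(0,m−m')=0 and min(l+m,l−m')=2 give 3 terms
  k=0: (−1)^0·48.0000/(48)·0.6049^6·0.7963^0 = +0.048972
  k=1: (−1)^1·48.0000/(6)·0.6049^4·0.7963^2 = -0.679059
  k=2: (−1)^2·48.0000/(8)·0.6049^2·0.7963^4 = +0.882747
d^3_{-1,-1}(1.8424) = +0.048972 -0.679059 +0.882747 = +0.252660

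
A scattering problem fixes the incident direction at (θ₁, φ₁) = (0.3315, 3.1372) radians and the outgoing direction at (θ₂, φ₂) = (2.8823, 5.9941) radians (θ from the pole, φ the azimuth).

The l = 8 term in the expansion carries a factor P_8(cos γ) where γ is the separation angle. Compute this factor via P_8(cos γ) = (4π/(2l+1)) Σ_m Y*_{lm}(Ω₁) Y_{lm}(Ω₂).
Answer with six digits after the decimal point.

0.796234

Term-by-term m-sum for l=8 (normalisation 4π/17 = 0.739198):
  m=-8: (0.000065, -0.000002) × (-0.000007, 0.000007) = (-0.000000, 0.000000)  (running Σ = (-0.000000, 0.000000))
  m=-7: (-0.000754, 0.000023) × (0.000064, -0.000131) = (-0.000000, 0.000000)  (running Σ = (-0.000000, 0.000000))
  m=-6: (0.005550, -0.000146) × (-0.000227, 0.001373) = (-0.000001, 0.000008)  (running Σ = (-0.000001, 0.000008))
  m=-5: (-0.029225, 0.000642) × (-0.001199, -0.009517) = (0.000041, 0.000277)  (running Σ = (0.000040, 0.000285))
  m=-4: (0.112764, -0.001982) × (0.019689, 0.044755) = (0.002309, 0.005008)  (running Σ = (0.002349, 0.005293))
  m=-3: (-0.311167, 0.004101) × (-0.117377, -0.138358) = (0.037091, 0.042571)  (running Σ = (0.039440, 0.047864))
  m=-2: (0.560170, -0.004921) × (0.384014, 0.250591) = (0.216347, 0.138484)  (running Σ = (0.255787, 0.186348))
  m=-1: (-0.475922, 0.002091) × (-0.623282, -0.185375) = (0.297021, 0.086921)  (running Σ = (0.552808, 0.273269))
  m=0: (-0.226452, -0.000000) × (0.125666, 0.000000) = (-0.028457, -0.000000)  (running Σ = (0.524351, 0.273269))
  m=1: (0.475922, 0.002091) × (0.623282, -0.185375) = (0.297021, -0.086921)  (running Σ = (0.821372, 0.186348))
  m=2: (0.560170, 0.004921) × (0.384014, -0.250591) = (0.216347, -0.138484)  (running Σ = (1.037719, 0.047864))
  m=3: (0.311167, 0.004101) × (0.117377, -0.138358) = (0.037091, -0.042571)  (running Σ = (1.074810, 0.005293))
  m=4: (0.112764, 0.001982) × (0.019689, -0.044755) = (0.002309, -0.005008)  (running Σ = (1.077119, 0.000285))
  m=5: (0.029225, 0.000642) × (0.001199, -0.009517) = (0.000041, -0.000277)  (running Σ = (1.077160, 0.000008))
  m=6: (0.005550, 0.000146) × (-0.000227, -0.001373) = (-0.000001, -0.000008)  (running Σ = (1.077159, 0.000000))
  m=7: (0.000754, 0.000023) × (-0.000064, -0.000131) = (-0.000000, -0.000000)  (running Σ = (1.077159, 0.000000))
  m=8: (0.000065, 0.000002) × (-0.000007, -0.000007) = (-0.000000, -0.000000)  (running Σ = (1.077159, 0.000000))
Total Σ_m = (1.077159, 0.000000). Multiply by 0.739198: (0.796234, 0.000000). P_8(cos γ) = 0.796234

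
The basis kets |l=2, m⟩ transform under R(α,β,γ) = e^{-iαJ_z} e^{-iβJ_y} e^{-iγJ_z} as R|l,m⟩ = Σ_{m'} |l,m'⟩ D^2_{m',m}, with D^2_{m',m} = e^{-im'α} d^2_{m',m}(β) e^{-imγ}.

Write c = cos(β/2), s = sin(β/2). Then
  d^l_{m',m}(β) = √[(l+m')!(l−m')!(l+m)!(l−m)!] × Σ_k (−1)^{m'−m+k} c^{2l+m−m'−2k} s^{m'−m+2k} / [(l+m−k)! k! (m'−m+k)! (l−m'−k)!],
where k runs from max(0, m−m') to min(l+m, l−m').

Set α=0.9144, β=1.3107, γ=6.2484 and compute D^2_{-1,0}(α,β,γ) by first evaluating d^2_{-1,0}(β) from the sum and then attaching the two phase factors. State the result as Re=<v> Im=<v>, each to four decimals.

First d^2_{-1,0}(β=1.3107), then the phase factors e^{-i(-1)α} and e^{-i(0)γ}:
c=cos(1.310700/2)=0.792835, s=sin(1.310700/2)=0.609437; N=√[1·6·2·2]=4.898979
k∈{1,2} keeps every argument non-negative
  k=1: (−1)^0·4.8990/(2)·0.7928^3·0.6094^1 = +0.743964
  k=2: (−1)^1·4.8990/(2)·0.7928^1·0.6094^3 = -0.439586
d^2_{-1,0}(1.3107) = +0.743964 -0.439586 = +0.304378
D = (+0.610266+0.792197i)·(+0.304378)·(+1.000000+0.000000i) = +0.185752+0.241127i

Re=0.1858 Im=0.2411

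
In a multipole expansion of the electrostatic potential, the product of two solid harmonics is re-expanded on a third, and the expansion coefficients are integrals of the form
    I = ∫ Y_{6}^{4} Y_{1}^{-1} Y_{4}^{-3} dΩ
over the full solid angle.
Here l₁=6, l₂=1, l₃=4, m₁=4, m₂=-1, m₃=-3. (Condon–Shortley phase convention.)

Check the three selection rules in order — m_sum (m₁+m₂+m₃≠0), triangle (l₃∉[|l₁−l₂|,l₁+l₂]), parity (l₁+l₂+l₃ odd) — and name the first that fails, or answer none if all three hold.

azimuthal sum: 4 − 1 − 3 = 0  ✓
l₃ must lie in [5,7]; have l₃=4  ✗
L = 6 + 1 + 4 = 11 (odd)

triangle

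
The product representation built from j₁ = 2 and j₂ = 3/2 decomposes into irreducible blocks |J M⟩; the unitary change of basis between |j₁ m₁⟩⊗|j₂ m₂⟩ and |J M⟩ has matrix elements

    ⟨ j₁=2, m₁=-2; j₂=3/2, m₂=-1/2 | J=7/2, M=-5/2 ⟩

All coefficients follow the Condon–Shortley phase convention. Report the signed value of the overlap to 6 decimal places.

+0.654654  (= +√(3/7))

triangle: 0!×4!×3!/8! = 144/40320
(j±m)!: 0!×4!×1!×2!×1!×6! = 34560
prefactor² = (2J+1)×Δ×N² = 6912/7
  k=0: +1/(0!×0!×4!×1!×0!×2!) = 1/48
Σ = 1/48  ⇒  CG² = 6912/7×(1/48)² = 3/7
CG = +√(3/7) = +0.654654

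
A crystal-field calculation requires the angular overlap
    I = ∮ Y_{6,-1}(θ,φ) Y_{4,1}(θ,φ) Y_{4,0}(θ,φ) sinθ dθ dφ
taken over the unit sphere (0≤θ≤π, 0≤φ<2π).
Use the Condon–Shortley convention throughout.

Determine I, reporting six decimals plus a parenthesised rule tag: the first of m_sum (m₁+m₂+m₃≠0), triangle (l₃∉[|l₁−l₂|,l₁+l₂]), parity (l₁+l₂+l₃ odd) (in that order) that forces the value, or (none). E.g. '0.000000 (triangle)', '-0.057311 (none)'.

-0.103072 (none)

Checks pass: Σm=0; 14 even; l₃=4∈[2,10].
(2·6+1)(2·4+1)(2·4+1) = 1053
Δ: 6! 6! 2! / 15! → 1/1261260
sum: t=2:+1/4608 t=3:−1/1296 t=4:+1/4608 = -7/20736
3j²(6 4 4; 0 0 0) = Δ·Π!·Σ² = 20/1287  (sign -1)
sum: t=3:−1/3456 t=4:+1/1728 t=5:−1/11520 = 7/34560
3j²(6 4 4; -1 1 0) = Δ·Π!·Σ² = 7/858  (sign +1)
combine: 4πI² = 1053·20/1287·7/858 = 210/1573
take √, sign -1: I = -0.10307192
No selection rule forces the value: the integral is nonzero (none).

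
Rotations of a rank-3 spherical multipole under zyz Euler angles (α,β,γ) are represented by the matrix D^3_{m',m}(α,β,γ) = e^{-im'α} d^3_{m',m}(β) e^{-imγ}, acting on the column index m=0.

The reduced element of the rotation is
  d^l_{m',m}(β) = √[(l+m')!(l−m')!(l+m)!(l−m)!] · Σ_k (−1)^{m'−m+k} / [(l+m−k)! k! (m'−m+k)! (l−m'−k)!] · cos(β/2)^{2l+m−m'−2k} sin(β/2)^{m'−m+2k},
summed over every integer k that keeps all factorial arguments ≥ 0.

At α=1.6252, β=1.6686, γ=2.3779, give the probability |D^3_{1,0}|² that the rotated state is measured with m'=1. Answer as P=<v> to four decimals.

P=0.1684

First d^3_{1,0}(β=1.6686), then the phase factors e^{-i(1)α} and e^{-i(0)γ}:
c=cos(1.668600/2)=0.671696, s=sin(1.668600/2)=0.740827; N=√[24·2·6·6]=41.569219
Admissible k: 0..2 (factorial args all ≥0)
  k=0: (−1)^1·41.5692/(12)·0.6717^5·0.7408^1 = -0.350891
  k=1: (−1)^2·41.5692/(4)·0.6717^3·0.7408^3 = +1.280503
  k=2: (−1)^3·41.5692/(12)·0.6717^1·0.7408^5 = -0.519214
d^3_{1,0}(1.6686) = -0.350891 +1.280503 -0.519214 = +0.410398
|D^3_{1,0}|² = |d^3_{1,0}(β)|² = (+0.410398)² = 0.168426 (the z-rotation phases have unit modulus)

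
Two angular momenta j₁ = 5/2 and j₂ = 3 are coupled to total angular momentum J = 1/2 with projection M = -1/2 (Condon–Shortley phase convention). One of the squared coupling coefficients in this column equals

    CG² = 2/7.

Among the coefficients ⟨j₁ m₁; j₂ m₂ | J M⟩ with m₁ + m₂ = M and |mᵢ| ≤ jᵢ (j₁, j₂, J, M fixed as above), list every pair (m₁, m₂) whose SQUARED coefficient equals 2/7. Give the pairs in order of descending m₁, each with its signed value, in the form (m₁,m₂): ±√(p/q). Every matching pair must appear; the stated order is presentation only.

(5/2,-3): +√(2/7)

Admissible pairs with m₁+m₂ = M = -1/2: (-5/2,2), (-3/2,1), (-1/2,0), (1/2,-1), (3/2,-2), (5/2,-3)
  (m₁,m₂)=(5/2,-3): CG² = 2/7, CG = +√(2/7)   ← matches the target
  (m₁,m₂)=(3/2,-2): CG² = 5/21, CG = −√(5/21)
  (m₁,m₂)=(1/2,-1): CG² = 4/21, CG = +√(4/21)
  (m₁,m₂)=(-1/2,0): CG² = 1/7, CG = −√(1/7)
  (m₁,m₂)=(-3/2,1): CG² = 2/21, CG = +√(2/21)
  (m₁,m₂)=(-5/2,2): CG² = 1/21, CG = −√(1/21)
Pairs with CG² = 2/7: (5/2,-3): +√(2/7)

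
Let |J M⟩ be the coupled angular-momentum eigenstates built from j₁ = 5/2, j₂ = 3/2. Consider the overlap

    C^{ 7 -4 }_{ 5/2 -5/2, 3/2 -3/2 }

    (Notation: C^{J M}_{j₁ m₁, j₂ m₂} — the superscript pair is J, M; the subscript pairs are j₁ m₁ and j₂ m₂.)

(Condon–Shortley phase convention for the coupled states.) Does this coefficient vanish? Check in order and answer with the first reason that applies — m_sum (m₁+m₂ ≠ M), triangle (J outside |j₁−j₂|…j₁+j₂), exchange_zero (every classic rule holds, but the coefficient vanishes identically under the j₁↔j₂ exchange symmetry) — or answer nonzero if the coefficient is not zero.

triangle

m-sum: m₁+m₂ = -5/2+(-3/2) = -4, M = -4  ✓
triangle: need |j₁−j₂| ≤ J ≤ j₁+j₂, i.e. J ∈ [1, 4]; J = 7 is outside ✗ ⇒ coefficient is 0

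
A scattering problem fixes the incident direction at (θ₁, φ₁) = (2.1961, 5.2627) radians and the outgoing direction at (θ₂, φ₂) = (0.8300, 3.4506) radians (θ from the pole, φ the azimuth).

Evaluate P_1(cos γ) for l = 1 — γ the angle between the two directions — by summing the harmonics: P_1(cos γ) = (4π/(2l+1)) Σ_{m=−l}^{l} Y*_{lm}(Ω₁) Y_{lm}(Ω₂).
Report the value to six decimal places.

Term-by-term m-sum for l=1 (normalisation 4π/3 = 4.188790):
  [-1]  conj(Y_{1,-1})(Ω₁) = (0.146490, -0.238765) ; Y_{1,-1}(Ω₂) = (-0.242875, 0.077534) ; Δ = (-0.017066, 0.069348)
  [+0]  conj(Y_{1,0})(Ω₁) = (-0.286000, -0.000000) ; Y_{1,0}(Ω₂) = (0.329746, 0.000000) ; Δ = (-0.094307, -0.000000)
  [+1]  conj(Y_{1,1})(Ω₁) = (-0.146490, -0.238765) ; Y_{1,1}(Ω₂) = (0.242875, 0.077534) ; Δ = (-0.017066, -0.069348)
Σ over m = (-0.128440, 0.000000); ×(4π/3) → (-0.538010, 0.000000). Real part: -0.538010

-0.538010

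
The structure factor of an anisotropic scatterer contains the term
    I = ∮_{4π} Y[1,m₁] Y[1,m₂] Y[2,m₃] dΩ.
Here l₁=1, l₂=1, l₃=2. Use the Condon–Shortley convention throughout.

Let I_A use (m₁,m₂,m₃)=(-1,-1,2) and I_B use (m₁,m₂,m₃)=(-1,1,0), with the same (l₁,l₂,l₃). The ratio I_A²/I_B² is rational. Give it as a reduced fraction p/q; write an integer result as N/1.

Same 1,1,2: normalisation and zero-m 3j drop out of the ratio.
A: Δ: 0! 2! 2! / 5! → 1/30; sum: t=0:+1/4 = 1/4; 3j²(1 1 2; -1 -1 2) = Δ·Π!·Σ² = 1/5  (sign +1)
B: Δ: 0! 2! 2! / 5! → 1/30; sum: t=0:+1/4 = 1/4; 3j²(1 1 2; -1 1 0) = Δ·Π!·Σ² = 1/30  (sign +1)
I_A²/I_B² = (1/5)/(1/30) = 6/1

6/1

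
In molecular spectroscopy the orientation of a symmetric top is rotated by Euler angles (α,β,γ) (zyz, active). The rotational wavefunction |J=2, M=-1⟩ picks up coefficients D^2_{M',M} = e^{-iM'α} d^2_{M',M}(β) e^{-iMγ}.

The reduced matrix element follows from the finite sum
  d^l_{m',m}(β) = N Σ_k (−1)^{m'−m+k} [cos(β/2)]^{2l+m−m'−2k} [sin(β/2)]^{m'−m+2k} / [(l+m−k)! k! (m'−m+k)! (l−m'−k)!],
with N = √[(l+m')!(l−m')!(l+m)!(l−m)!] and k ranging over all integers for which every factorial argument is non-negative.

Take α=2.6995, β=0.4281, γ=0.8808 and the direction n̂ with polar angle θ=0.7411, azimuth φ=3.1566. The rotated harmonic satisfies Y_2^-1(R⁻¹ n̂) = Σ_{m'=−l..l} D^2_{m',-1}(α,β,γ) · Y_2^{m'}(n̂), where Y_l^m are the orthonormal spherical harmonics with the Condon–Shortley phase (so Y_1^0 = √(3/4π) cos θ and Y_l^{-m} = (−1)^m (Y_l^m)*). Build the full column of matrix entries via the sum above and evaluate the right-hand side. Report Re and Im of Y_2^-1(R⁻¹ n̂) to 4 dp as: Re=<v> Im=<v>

Re=0.2749 Im=-0.0006

Need the full column D^2_{m',-1} for m'=−2..2 at α=2.6995, β=0.4281, γ=0.8808.
cos(β/2)=0.977179, sin(β/2)=0.212419
d^2_{-2,-1}: single k=1 term ⇒ +0.396411;  D = +0.396409-0.001342i
d^2_{-1,-1}: k∈[0..1] ⇒ +0.911792 -0.129258 = +0.782534;  D = -0.708430-0.332397i
d^2_{0,-1}: k∈[0..1] ⇒ -0.485502 +0.022942 = -0.462560;  D = -0.294436-0.356749i
d^2_{1,-1}: k∈[0..1] ⇒ +0.129258 -0.002036 = +0.127222;  D = -0.031217-0.123332i
d^2_{2,-1}: single k=0 term ⇒ -0.018732;  D = +0.003615-0.018380i
Y_2^{m'}(θ=0.7411,φ=3.1566) and Σ D·Y over m':
  (+0.3964-0.0013i)·(+0.1760-0.0053i)  (-0.7084-0.3324i)·(-0.3847+0.0058i)  (-0.2944-0.3567i)·(+0.1996+0.0000i)  (-0.0312-0.1233i)·(+0.3847+0.0058i)  (+0.0036-0.0184i)·(+0.1760+0.0053i)
Y_2^-1(R⁻¹ n̂) = +0.274892-0.000577i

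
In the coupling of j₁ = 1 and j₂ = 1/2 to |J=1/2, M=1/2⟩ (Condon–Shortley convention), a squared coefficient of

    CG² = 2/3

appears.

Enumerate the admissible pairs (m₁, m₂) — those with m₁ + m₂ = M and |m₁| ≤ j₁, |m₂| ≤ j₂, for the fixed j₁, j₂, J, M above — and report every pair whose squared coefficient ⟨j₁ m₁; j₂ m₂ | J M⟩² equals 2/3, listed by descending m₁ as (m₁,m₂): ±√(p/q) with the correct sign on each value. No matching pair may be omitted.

Admissible pairs with m₁+m₂ = M = 1/2: (0,1/2), (1,-1/2)
  (m₁,m₂)=(1,-1/2): CG² = 2/3, CG = +√(2/3)   ← matches the target
  (m₁,m₂)=(0,1/2): CG² = 1/3, CG = −√(1/3)
Pairs with CG² = 2/3: (1,-1/2): +√(2/3)

(1,-1/2): +√(2/3)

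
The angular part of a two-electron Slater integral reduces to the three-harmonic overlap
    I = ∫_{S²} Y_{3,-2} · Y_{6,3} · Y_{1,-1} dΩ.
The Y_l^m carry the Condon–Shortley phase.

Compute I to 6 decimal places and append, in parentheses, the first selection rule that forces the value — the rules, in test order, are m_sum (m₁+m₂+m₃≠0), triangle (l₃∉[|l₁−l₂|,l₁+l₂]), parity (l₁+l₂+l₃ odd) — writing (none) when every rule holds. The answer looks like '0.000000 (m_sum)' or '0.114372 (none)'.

0.000000 (triangle)

|3−6|≤1≤3+6 violated ⇒ I = 0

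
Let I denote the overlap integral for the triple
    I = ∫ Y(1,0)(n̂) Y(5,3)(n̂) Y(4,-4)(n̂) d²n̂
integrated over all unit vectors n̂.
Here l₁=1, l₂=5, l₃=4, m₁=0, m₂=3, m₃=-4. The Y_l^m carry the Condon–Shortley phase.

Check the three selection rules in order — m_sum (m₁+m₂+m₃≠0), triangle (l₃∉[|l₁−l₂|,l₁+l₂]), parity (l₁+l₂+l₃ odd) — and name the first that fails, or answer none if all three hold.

m_sum

m₁+m₂+m₃ = 0 + 3 − 4 = -1  ✗
triangle: |1−5|=4 ≤ l₃=4 ≤ 1+5=6
parity: l₁+l₂+l₃ = 10 is even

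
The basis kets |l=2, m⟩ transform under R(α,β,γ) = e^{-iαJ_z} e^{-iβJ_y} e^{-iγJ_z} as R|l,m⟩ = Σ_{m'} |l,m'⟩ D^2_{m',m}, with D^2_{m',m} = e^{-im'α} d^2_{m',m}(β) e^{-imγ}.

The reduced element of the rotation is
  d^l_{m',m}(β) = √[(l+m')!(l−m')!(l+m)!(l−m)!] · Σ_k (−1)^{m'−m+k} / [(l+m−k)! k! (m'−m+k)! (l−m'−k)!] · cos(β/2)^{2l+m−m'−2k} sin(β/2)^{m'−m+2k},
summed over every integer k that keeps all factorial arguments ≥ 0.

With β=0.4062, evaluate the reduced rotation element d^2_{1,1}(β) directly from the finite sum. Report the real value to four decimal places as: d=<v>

d=0.8032

d^2_{1,1}(β=0.4062) via the finite sum:
c=cos(0.406200/2)=0.979446, s=sin(0.406200/2)=0.201707; N=√[6·1·6·1]=6.000000
Admissible k: 0..1 (factorial args all ≥0)
  k=0: (−1)^0·6.0000/(6)·0.9794^4·0.2017^0 = +0.920284
  k=1: (−1)^1·6.0000/(2)·0.9794^2·0.2017^2 = -0.117091
d^2_{1,1}(0.4062) = +0.920284 -0.117091 = +0.803194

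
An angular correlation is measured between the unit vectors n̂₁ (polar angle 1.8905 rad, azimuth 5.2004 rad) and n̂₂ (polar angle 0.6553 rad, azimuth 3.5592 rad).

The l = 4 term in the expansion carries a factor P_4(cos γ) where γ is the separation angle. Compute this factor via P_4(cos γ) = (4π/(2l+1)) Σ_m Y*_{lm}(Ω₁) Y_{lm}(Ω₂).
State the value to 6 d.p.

Expand P_4 via completeness: Σ_{m} conj(Y_{4,m}) at Ω₁ times Y_{4,m} at Ω₂ —
  m=-4: (-0.133735+0.333621i) × (-0.006071-0.060728i) = +0.021072+0.006096i  (running Σ = +0.021072+0.006096i)
  m=-3: (+0.334645-0.035864i) × (-0.070217+0.213332i) = -0.015847+0.073909i  (running Σ = +0.005225+0.080005i)
  m=-2: (+0.052126+0.077054i) × (+0.283464-0.313213i) = +0.038910+0.005515i  (running Σ = +0.044135+0.085520i)
  m=-1: (+0.152784-0.287818i) × (-0.292606+0.129831i) = -0.007338+0.104053i  (running Σ = +0.036797+0.189573i)
  m=0: (+0.040010-0.000000i) × (-0.214499+0.000000i) = -0.008582+0.000000i  (running Σ = +0.028215+0.189573i)
  m=1: (-0.152784-0.287818i) × (+0.292606+0.129831i) = -0.007338-0.104053i  (running Σ = +0.020877+0.085520i)
  m=2: (+0.052126-0.077054i) × (+0.283464+0.313213i) = +0.038910-0.005515i  (running Σ = +0.059787+0.080005i)
  m=3: (-0.334645-0.035864i) × (+0.070217+0.213332i) = -0.015847-0.073909i  (running Σ = +0.043941+0.006096i)
  m=4: (-0.133735-0.333621i) × (-0.006071+0.060728i) = +0.021072-0.006096i  (running Σ = +0.065013+0.000000i)
Total Σ_m = +0.065013+0.000000i. Multiply by 1.396263: +0.090775+0.000000i. P_4(cos γ) = 0.090775

0.090775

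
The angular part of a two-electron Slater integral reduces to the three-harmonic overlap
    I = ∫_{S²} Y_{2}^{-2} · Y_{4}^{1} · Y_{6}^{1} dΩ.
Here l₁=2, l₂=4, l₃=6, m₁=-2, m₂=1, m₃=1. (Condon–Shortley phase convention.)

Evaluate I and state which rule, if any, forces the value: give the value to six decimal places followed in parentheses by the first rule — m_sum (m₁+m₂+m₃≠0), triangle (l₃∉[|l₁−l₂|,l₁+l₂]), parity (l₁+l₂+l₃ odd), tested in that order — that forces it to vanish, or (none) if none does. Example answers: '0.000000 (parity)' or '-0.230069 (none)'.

-0.094091 (none)

Checks pass: Σm=0; 12 even; l₃=6∈[2,6].
(2·2+1)(2·4+1)(2·6+1) = 585
Δ: 0! 4! 8! / 13! → 1/6435
sum: t=0:+1/2304 = 1/2304
3j²(2 4 6; 0 0 0) = Δ·Π!·Σ² = 5/143  (sign +1)
sum: t=0:+1/17280 = 1/17280
3j²(2 4 6; -2 1 1) = Δ·Π!·Σ² = 7/1287  (sign -1)
combine: 4πI² = 585·5/143·7/1287 = 175/1573
take √, sign -1: I = -0.09409136
No selection rule forces the value: the integral is nonzero (none).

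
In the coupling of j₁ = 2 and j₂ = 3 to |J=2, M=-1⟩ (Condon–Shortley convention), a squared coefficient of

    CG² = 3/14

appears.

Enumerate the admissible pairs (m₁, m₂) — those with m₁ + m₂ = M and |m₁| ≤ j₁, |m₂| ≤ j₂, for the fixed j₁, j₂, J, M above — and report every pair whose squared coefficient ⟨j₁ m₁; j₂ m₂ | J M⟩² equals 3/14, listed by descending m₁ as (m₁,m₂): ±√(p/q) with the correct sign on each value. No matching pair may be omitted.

(-2,1): −√(3/14)

Admissible pairs with m₁+m₂ = M = -1: (-2,1), (-1,0), (0,-1), (1,-2), (2,-3)
  (m₁,m₂)=(2,-3): CG² = 5/14, CG = +√(5/14)
  (m₁,m₂)=(1,-2): CG² = 0/1, CG = 0
  (m₁,m₂)=(0,-1): CG² = 1/7, CG = −√(1/7)
  (m₁,m₂)=(-1,0): CG² = 2/7, CG = +√(2/7)
  (m₁,m₂)=(-2,1): CG² = 3/14, CG = −√(3/14)   ← matches the target
Pairs with CG² = 3/14: (-2,1): −√(3/14)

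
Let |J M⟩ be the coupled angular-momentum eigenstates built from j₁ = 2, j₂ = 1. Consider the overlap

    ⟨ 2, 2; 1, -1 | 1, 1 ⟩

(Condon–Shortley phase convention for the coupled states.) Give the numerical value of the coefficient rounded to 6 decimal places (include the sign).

+0.774597

√[3·2!2!0!/5! · 4!0!0!2!2!0!] = √(48/5)
  +(−1)^0/∏(0,2,0,0,2,0)! = 1/4  (running 1/4)
⟨..|..⟩ = √(48/5)·(1/4) = +0.774597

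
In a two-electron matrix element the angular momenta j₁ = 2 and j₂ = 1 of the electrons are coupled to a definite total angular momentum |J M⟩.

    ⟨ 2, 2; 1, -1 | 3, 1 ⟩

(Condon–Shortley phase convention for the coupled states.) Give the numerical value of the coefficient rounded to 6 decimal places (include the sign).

+√(1/15) ≈ +0.258199

j₁+j₂−J=0  J+j₁−j₂=4  J−j₁+j₂=2  j₁+j₂+J+1=7
(j₁±m₁, j₂±m₂, J±M) = (4,0,0,2,4,2)
P² = 768/5
sum k=0..0:
  [0] +1/48 = 1/48
S = 1/48
C² = P²·S² = 1/15 ; C = +0.258199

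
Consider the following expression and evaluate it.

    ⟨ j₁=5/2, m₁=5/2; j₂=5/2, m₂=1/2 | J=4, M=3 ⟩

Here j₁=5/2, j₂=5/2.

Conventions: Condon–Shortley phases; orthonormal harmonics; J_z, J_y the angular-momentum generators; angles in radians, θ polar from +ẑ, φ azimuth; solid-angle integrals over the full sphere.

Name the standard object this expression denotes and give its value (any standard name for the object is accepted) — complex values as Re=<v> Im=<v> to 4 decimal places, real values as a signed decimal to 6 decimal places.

This is a Clebsch–Gordan (vector-coupling) coefficient.
triangle: 1!*4!*4!/10! = 576/3628800
(j±m)!: 5!*0!*3!*2!*7!*1! = 7257600
prefactor² = (2J+1)*Δ*N² = 10368
  k=0: +1/(0!*1!*0!*3!*4!*1!) = 1/144
Σ = 1/144  ⇒  CG² = 10368*(1/144)² = 1/2
CG = +√(1/2) = +0.707107

Clebsch–Gordan coefficient, +√(1/2) ≈ +0.707107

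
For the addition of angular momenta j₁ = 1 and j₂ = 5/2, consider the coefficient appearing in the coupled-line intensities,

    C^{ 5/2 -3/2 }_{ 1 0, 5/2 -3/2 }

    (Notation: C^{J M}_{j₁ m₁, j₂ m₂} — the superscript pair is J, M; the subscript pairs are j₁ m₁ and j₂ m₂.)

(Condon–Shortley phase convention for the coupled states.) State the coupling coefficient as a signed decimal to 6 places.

+√(9/35) ≈ +0.507093

√[6·1!1!4!/7! · 1!1!1!4!1!4!] = √(576/35)
  +(−1)^0/∏(0,1,1,1,0,3)! = 1/6  (running 1/6)
  +(−1)^1/∏(1,0,0,0,1,4)! = -1/24  (running 1/8)
⟨..|..⟩ = √(576/35)·(1/8) = +0.507093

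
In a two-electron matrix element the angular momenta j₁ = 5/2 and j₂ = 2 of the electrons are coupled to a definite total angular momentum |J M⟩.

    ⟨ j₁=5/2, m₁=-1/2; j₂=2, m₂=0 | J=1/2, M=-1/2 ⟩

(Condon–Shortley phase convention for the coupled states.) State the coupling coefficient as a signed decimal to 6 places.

+0.447214  (= +√(1/5))

√[2·4!1!0!/6! · 2!3!2!2!0!1!] = √(16/5)
  +(−1)^2/∏(2,2,1,0,0,0)! = 1/4  (running 1/4)
⟨..|..⟩ = √(16/5)·(1/4) = +0.447214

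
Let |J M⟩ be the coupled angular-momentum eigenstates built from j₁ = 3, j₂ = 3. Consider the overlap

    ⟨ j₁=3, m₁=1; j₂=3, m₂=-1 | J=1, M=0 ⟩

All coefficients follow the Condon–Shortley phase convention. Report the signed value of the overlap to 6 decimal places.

+√(1/28) = +0.188982

triangle: 5!*1!*1!/8! = 120/40320
(j±m)!: 4!*2!*2!*4!*1!*1! = 2304
prefactor² = (2J+1)*Δ*N² = 144/7
  k=1: −1/(1!*4!*1!*1!*0!*0!) = -1/24
  k=2: +1/(2!*3!*0!*0!*1!*1!) = 1/12
Σ = 1/24  ⇒  CG² = 144/7*(1/24)² = 1/28
CG = +√(1/28) = +0.188982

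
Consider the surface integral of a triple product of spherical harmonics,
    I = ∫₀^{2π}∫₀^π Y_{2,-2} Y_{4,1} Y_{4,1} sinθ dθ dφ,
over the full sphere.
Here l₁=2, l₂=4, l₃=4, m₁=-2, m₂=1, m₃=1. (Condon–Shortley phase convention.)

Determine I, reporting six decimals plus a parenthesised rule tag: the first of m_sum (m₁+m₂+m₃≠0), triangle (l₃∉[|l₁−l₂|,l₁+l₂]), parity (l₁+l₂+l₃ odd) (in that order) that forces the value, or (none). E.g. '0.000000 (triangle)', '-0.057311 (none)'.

Rules hold: Σm=0, L=10 even, 2≤4≤6.
N = 5·9·9 = 405
Δ = 2!·2!·6!/11! = 1/13860
Racah Σ t=0..2: t=0:+1/192 t=1:−1/36 t=2:+1/192 = -5/288
⇒ 3j(2 4 4; 0 0 0)² = 20/693, sgn -1
Racah Σ t=2..2: t=2:+1/144 = 1/144
⇒ 3j(2 4 4; -2 1 1)² = 10/231, sgn -1
4πI² = N·(3j₀)²·(3jₘ)² = 3000/5929
I = +1·√(0.505988/4π) = 0.20066192
No selection rule forces the value: the integral is nonzero (none).

0.200662 (none)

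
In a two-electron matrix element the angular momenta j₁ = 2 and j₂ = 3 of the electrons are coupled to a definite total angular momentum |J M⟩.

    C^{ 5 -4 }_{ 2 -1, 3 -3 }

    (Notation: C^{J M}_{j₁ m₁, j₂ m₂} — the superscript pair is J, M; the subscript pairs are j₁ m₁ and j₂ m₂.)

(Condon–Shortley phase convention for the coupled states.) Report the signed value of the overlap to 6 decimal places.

triangle: 0!×4!×6!/11! = 17280/39916800
(j±m)!: 1!×3!×0!×6!×1!×9! = 1567641600
prefactor² = (2J+1)×Δ×N² = 7464960
  k=0: +1/(0!×0!×3!×0!×1!×6!) = 1/4320
Σ = 1/4320  ⇒  CG² = 7464960×(1/4320)² = 2/5
CG = +√(2/5) = +0.632456

+0.632456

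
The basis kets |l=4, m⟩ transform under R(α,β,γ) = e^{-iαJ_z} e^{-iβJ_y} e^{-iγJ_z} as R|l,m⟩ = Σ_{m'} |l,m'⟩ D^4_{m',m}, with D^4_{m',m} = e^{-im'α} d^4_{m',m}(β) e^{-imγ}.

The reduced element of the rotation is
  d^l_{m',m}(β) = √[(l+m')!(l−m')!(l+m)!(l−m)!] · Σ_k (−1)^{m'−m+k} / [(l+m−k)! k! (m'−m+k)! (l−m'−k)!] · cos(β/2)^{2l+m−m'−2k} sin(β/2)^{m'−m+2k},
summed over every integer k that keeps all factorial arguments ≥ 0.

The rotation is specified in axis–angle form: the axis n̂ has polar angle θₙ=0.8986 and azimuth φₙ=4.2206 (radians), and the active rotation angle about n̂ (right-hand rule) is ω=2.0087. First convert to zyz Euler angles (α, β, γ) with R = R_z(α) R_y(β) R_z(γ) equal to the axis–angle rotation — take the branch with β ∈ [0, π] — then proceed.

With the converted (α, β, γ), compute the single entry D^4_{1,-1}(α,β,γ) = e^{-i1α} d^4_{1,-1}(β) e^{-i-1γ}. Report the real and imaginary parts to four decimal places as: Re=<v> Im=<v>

Re=-0.2032 Im=-0.3053

Axis–angle → zyz. n̂ = (sinθₙcosφₙ, sinθₙsinφₙ, cosθₙ) = (-0.369478, -0.689727, +0.622706), ω = 2.0087.
R = I cosω + sinω [n̂]ₓ + (1−cosω) n̂n̂ᵀ gives
  R = [-0.229640, -0.201047, -0.952284; +0.926851, +0.253407, -0.277006; +0.297007, -0.946237, +0.128149]
β = atan2(√(R₁₃²+R₂₃²), R₃₃) = 1.442294; α = atan2(R₂₃, R₁₃) mod 2π = 3.424667; γ = atan2(R₃₂, −R₃₁) mod 2π = 4.408245
Split into d^4_{1,-1}(β=1.4423) × two z-phases.
c=cos(1.442294/2)=0.751049, s=sin(1.442294/2)=0.660247; N=√[120·6·6·120]=720.000000
The bounds max(0,m−m')=0 and min(l+m,l−m')=3 give 4 terms
  k=0: (−1)^2·720.0000/(72)·0.7510^6·0.6602^2 = +0.782387
  k=1: (−1)^3·720.0000/(24)·0.7510^4·0.6602^4 = -1.813923
  k=2: (−1)^4·720.0000/(48)·0.7510^2·0.6602^6 = +0.700914
  k=3: (−1)^5·720.0000/(720)·0.7510^0·0.6602^8 = -0.036112
d^4_{1,-1}(1.4423) = +0.782387 -1.813923 +0.700914 -0.036112 = -0.366734
Attach z-rotation phases: D = e^{-i(1)(3.4247)}·(-0.366734)·e^{-i(-1)(4.4082)} = -0.203188-0.305300i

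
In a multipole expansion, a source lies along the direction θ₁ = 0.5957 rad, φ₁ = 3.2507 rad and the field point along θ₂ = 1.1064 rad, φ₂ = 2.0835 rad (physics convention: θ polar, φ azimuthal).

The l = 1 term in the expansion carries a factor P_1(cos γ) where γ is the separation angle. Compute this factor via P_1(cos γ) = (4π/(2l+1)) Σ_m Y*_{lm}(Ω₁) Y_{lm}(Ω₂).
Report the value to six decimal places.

Addition theorem: P_1(cos γ) = (4π/3) Σ_m Y*_{lm}(Ω₁) Y_{lm}(Ω₂), m = −1…1:
  m=-1: Y*=-0.192700-0.021109i  Y=-0.151528-0.269185i  product +0.023517+0.055071i
  m=+0: Y*=+0.404444-0.000000i  Y=+0.218837+0.000000i  product +0.088507+0.000000i
  m=+1: Y*=+0.192700-0.021109i  Y=+0.151528-0.269185i  product +0.023517-0.055071i
Accumulated sum +0.135542+0.000000i; after 4π/(2l+1) scaling, +0.567756+0.000000i ⇒ P_1 = 0.567756

0.567756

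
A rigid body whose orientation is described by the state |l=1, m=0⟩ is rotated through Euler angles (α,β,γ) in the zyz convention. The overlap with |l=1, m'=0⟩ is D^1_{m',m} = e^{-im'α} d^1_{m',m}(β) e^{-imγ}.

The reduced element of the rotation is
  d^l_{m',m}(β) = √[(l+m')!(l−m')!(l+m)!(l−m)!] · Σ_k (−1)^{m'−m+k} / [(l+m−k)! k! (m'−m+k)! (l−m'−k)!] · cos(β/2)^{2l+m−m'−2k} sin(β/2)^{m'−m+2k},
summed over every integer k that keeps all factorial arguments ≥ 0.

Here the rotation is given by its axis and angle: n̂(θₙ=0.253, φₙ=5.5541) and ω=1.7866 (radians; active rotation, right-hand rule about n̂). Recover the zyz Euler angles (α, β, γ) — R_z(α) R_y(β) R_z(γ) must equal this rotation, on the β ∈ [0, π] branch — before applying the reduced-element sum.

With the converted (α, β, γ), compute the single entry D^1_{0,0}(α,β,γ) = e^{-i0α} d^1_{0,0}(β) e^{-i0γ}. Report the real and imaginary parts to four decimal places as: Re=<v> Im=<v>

Re=0.9239 Im=0.0000

Axis–angle → zyz. n̂ = (sinθₙcosφₙ, sinθₙsinφₙ, cosθₙ) = (+0.186677, -0.166753, +0.968166), ω = 1.7866.
R = I cosω + sinω [n̂]ₓ + (1−cosω) n̂n̂ᵀ gives
  R = [-0.171822, -0.983504, +0.056550; +0.907914, -0.180372, -0.378362; +0.382321, -0.013668, +0.923929]
β = atan2(√(R₁₃²+R₂₃²), R₃₃) = 0.392571; α = atan2(R₂₃, R₁₃) mod 2π = 4.860751; γ = atan2(R₃₂, −R₃₁) mod 2π = 3.177329
First d^1_{0,0}(β=0.3926), then the phase factors e^{-i(0)α} and e^{-i(0)γ}:
Half-angle: c=0.980798, s=0.195027. N=√(1·1·1·1)=1.000000
k∈{0,1} keeps every argument non-negative
  k=0: (−1)^0·1.0000/(1)·0.9808^2·0.1950^0 = +0.961964
  k=1: (−1)^1·1.0000/(1)·0.9808^0·0.1950^2 = -0.038036
d^1_{0,0}(0.3926) = +0.961964 -0.038036 = +0.923929
Attach z-rotation phases: D = e^{-i(0)(4.8608)}·(+0.923929)·e^{-i(0)(3.1773)} = +0.923929+0.000000i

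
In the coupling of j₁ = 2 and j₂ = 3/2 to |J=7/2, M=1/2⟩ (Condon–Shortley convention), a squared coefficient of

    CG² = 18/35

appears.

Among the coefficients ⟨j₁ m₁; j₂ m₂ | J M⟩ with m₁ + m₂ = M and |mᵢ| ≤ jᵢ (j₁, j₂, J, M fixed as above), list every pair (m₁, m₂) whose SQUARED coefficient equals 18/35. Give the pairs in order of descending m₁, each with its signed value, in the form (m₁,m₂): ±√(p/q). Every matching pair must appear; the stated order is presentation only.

(0,1/2): +√(18/35)

Admissible pairs with m₁+m₂ = M = 1/2: (-1,3/2), (0,1/2), (1,-1/2), (2,-3/2)
  (m₁,m₂)=(2,-3/2): CG² = 1/35, CG = +√(1/35)
  (m₁,m₂)=(1,-1/2): CG² = 12/35, CG = +√(12/35)
  (m₁,m₂)=(0,1/2): CG² = 18/35, CG = +√(18/35)   ← matches the target
  (m₁,m₂)=(-1,3/2): CG² = 4/35, CG = +√(4/35)
Pairs with CG² = 18/35: (0,1/2): +√(18/35)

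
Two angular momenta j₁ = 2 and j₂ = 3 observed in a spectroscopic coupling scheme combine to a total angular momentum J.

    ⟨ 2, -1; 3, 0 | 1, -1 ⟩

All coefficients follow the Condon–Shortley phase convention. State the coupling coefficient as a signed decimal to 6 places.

triangle: 4!·0!·2!/7! = 48/5040
(j±m)!: 1!·3!·3!·3!·0!·2! = 432
prefactor² = (2J+1)·Δ·N² = 432/35
  k=3: −1/(3!·1!·0!·0!·0!·2!) = -1/12
Σ = -1/12  ⇒  CG² = 432/35·(-1/12)² = 3/35
CG = −√(3/35) = -0.292770

−√(3/35) = -0.292770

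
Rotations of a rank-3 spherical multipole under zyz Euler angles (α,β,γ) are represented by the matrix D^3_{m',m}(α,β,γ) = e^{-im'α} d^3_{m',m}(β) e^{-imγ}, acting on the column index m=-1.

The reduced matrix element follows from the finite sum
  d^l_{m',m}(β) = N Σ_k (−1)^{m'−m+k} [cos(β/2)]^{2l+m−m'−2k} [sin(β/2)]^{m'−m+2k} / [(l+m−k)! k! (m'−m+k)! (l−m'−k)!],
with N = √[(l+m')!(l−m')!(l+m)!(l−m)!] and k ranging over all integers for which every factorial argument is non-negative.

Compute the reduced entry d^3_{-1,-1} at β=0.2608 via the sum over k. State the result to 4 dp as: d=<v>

d=0.8211

d^3_{-1,-1}(β=0.2608) via the finite sum:
Half-angle: c=0.991510, s=0.130031. N=√(2·24·2·24)=48.000000
k: max(0,(-1)−(-1))=0 … min(3+(-1),3−(-1))=2
  k=0: (−1)^0·48.0000/(48)·0.9915^6·0.1300^0 = +0.950129
  k=1: (−1)^1·48.0000/(6)·0.9915^4·0.1300^2 = -0.130729
  k=2: (−1)^2·48.0000/(8)·0.9915^2·0.1300^4 = +0.001686
d^3_{-1,-1}(0.2608) = +0.950129 -0.130729 +0.001686 = +0.821087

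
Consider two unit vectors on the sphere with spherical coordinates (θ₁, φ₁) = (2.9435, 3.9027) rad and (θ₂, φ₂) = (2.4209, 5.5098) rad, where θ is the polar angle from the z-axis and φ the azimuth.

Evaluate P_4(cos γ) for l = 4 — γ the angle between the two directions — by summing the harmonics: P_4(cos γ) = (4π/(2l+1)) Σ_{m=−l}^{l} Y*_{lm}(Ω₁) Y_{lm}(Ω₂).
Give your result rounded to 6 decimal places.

Expand P_4 via completeness: Σ_{m} conj(Y_{4,m}) at Ω₁ times Y_{4,m} at Ω₂ —
  m=-4: (-0.000661, 0.000064) × (-0.083824, 0.004031) = (0.000055, -0.000008)  (running Σ = (0.000055, -0.000008))
  m=-3: (-0.006115, 0.007078) × (0.184091, -0.197862) = (0.000275, 0.002513)  (running Σ = (0.000330, 0.002505))
  m=-2: (0.003605, 0.074137) × (0.010330, 0.429866) = (-0.031832, 0.002315)  (running Σ = (-0.031502, 0.004820))
  m=-1: (0.246462, 0.234770) × (-0.159733, -0.155940) = (-0.002758, -0.075934)  (running Σ = (-0.034260, -0.071114))
  m=0: (0.687955, -0.000000) × (-0.294259, 0.000000) = (-0.202437, 0.000000)  (running Σ = (-0.236696, -0.071114))
  m=1: (-0.246462, 0.234770) × (0.159733, -0.155940) = (-0.002758, 0.075934)  (running Σ = (-0.239454, 0.004820))
  m=2: (0.003605, -0.074137) × (0.010330, -0.429866) = (-0.031832, -0.002315)  (running Σ = (-0.271286, 0.002505))
  m=3: (0.006115, 0.007078) × (-0.184091, -0.197862) = (0.000275, -0.002513)  (running Σ = (-0.271011, -0.000008))
  m=4: (-0.000661, -0.000064) × (-0.083824, -0.004031) = (0.000055, 0.000008)  (running Σ = (-0.270956, -0.000000))
Accumulated sum (-0.270956, -0.000000); after 4π/(2l+1) scaling, (-0.378326, -0.000000) ⇒ P_4 = -0.378326

-0.378326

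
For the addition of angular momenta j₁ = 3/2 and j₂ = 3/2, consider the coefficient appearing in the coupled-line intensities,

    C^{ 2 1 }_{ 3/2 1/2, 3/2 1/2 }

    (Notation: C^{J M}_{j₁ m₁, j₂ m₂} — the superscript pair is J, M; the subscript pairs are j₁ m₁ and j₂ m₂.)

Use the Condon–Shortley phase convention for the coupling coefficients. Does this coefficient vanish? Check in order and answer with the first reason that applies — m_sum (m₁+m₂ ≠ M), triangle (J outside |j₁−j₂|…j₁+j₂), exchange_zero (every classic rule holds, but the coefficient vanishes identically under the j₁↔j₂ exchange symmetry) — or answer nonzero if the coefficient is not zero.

exchange_zero

m-sum: m₁+m₂ = 1/2+1/2 = 1, M = 1  ✓
triangle: |j₁−j₂| = 0 ≤ J = 2 ≤ j₁+j₂ = 3  ✓
exchange: j₁=j₂ and m₁=m₂, and (−1)^(j₁+j₂−J) = (−1)^1 = −1 forces ⟨j₁m₁;j₂m₂|JM⟩ = −⟨j₂m₂;j₁m₁|JM⟩ = −⟨j₁m₁;j₂m₂|JM⟩ ⇒ the coefficient vanishes identically
Racah sum check: Σ_k collapses to 0 ⇒ CG = 0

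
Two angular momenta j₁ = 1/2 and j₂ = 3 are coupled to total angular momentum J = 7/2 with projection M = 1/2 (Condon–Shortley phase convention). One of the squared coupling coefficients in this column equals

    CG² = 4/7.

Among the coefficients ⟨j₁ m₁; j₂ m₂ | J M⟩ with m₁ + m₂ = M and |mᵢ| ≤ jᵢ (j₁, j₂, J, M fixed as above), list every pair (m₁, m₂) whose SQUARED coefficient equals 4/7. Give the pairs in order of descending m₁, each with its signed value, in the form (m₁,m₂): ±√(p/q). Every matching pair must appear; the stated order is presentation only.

Admissible pairs with m₁+m₂ = M = 1/2: (-1/2,1), (1/2,0)
  (m₁,m₂)=(1/2,0): CG² = 4/7, CG = +√(4/7)   ← matches the target
  (m₁,m₂)=(-1/2,1): CG² = 3/7, CG = +√(3/7)
Pairs with CG² = 4/7: (1/2,0): +√(4/7)

(1/2,0): +√(4/7)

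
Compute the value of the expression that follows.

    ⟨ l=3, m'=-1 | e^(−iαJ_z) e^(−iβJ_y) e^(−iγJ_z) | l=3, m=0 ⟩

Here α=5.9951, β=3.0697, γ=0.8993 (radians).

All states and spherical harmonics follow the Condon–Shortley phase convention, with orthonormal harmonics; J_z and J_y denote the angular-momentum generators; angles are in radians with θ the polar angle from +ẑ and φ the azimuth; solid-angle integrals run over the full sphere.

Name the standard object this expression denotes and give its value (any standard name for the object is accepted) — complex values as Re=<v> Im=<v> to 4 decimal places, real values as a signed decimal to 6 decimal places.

Wigner D-matrix element, Re=0.1185 Im=-0.0351

This is a Wigner D-matrix element — the rotation-matrix element ⟨l m'| R(α,β,γ) |l m⟩ in the angular-momentum basis.
Split into d^3_{-1,0}(β=3.0697) × two z-phases.
c=cos(3.069700/2)=0.035939, s=sin(3.069700/2)=0.999354; N=√[2·24·6·6]=41.569219
k∈{1,2,3} keeps every argument non-negative
  k=1: (−1)^0·41.5692/(12)·0.0359^5·0.9994^1 = +0.000000
  k=2: (−1)^1·41.5692/(4)·0.0359^3·0.9994^3 = -0.000481
  k=3: (−1)^2·41.5692/(12)·0.0359^1·0.9994^5 = +0.124093
d^3_{-1,0}(3.0697) = +0.000000 -0.000481 +0.124093 = +0.123612
D = (+0.958790-0.284117i)·(+0.123612)·(+1.000000+0.000000i) = +0.118518-0.035120i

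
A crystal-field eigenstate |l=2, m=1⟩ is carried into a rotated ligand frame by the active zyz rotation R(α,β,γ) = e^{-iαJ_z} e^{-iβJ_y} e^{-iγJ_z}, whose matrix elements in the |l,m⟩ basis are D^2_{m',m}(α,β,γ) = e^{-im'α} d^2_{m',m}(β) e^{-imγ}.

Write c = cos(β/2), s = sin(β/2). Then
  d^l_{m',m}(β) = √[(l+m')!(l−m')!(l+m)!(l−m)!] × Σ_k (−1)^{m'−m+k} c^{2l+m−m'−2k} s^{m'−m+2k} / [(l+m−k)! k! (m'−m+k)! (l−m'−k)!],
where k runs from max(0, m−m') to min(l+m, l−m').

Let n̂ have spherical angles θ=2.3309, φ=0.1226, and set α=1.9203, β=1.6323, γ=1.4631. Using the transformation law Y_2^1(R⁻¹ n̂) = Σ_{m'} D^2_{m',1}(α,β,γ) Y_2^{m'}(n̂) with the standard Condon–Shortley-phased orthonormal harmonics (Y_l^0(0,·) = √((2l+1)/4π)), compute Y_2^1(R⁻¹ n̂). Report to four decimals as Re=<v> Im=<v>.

Need the full column D^2_{m',1} for m'=−2..2 at α=1.9203, β=1.6323, γ=1.4631.
cos(β/2)=0.685031, sin(β/2)=0.728514
d^2_{-2,1}: single k=3 term ⇒ +0.529729;  D = -0.382470+0.366510i
d^2_{-1,1}: k∈[2..3] ⇒ +0.747167 -0.281677 = +0.465490;  D = +0.417680+0.205485i
d^2_{0,1}: k∈[1..2] ⇒ +0.573646 -0.648783 = -0.075136;  D = -0.008076+0.074701i
d^2_{1,1}: k∈[0..1] ⇒ +0.220212 -0.747167 = -0.526955;  D = +0.511624-0.126183i
d^2_{2,1}: single k=0 term ⇒ -0.468380;  D = -0.261099-0.388854i
Y_2^{m'}(θ=2.3309,φ=0.1226) and Σ D·Y over m':
  (-0.3825+0.3665i)·(+0.1968-0.0493i)  (+0.4177+0.2055i)·(-0.3829+0.0472i)  (-0.0081+0.0747i)·(+0.1338+0.0000i)  (+0.5116-0.1262i)·(+0.3829+0.0472i)  (-0.2611-0.3889i)·(+0.1968+0.0493i)
Y_2^1(R⁻¹ n̂) = -0.058323-0.071575i

Re=-0.0583 Im=-0.0716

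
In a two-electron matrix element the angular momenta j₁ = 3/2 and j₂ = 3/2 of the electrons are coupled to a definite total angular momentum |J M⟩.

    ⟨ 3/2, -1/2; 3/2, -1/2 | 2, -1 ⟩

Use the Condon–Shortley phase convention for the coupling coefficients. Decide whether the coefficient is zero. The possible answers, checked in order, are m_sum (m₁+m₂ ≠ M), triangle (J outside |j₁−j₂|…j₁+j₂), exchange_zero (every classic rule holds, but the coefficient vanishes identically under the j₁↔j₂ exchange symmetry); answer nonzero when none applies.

m-sum: m₁+m₂ = -1/2+(-1/2) = -1, M = -1  ✓
triangle: |j₁−j₂| = 0 ≤ J = 2 ≤ j₁+j₂ = 3  ✓
exchange: j₁=j₂ and m₁=m₂, and (−1)^(j₁+j₂−J) = (−1)^1 = −1 forces ⟨j₁m₁;j₂m₂|JM⟩ = −⟨j₂m₂;j₁m₁|JM⟩ = −⟨j₁m₁;j₂m₂|JM⟩ ⇒ the coefficient vanishes identically
Racah sum check: Σ_k collapses to 0 ⇒ CG = 0

exchange_zero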